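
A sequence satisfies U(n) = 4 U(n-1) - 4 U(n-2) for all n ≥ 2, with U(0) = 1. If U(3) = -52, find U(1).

Let U(1) = y.
U(2) = -4 + 4y
U(3) = -16 + 12y
So -16 + 12y = -52, giving y = -3.

-3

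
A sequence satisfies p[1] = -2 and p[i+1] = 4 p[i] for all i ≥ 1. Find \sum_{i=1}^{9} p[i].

-174762

p[2] = 4·(-2) = -8
p[3] = 4·(-8) = -32
p[4] = 4·(-32) = -128
p[5] = 4·(-128) = -512
p[6] = 4·(-512) = -2048
p[7] = 4·(-2048) = -8192
p[8] = 4·(-8192) = -32768
p[9] = 4·(-32768) = -131072
Sum = (-2) + (-8) + (-32) + (-128) + (-512) + (-2048) + (-8192) + (-32768) + (-131072) = -174762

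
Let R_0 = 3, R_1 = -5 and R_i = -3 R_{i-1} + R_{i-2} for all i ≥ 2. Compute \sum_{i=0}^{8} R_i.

17812

R_2 = -3(-5) + 3 = 18
R_3 = -3(18) + (-5) = -59
R_4 = -3(-59) + 18 = 195
R_5 = -3(195) + (-59) = -644
R_6 = -3(-644) + 195 = 2127
R_7 = -3(2127) + (-644) = -7025
R_8 = -3(-7025) + 2127 = 23202
Sum = 3 + (-5) + 18 + (-59) + 195 + (-644) + 2127 + (-7025) + 23202 = 17812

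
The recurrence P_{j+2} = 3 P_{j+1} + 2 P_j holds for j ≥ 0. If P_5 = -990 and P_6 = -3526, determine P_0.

Rearranging, P_{j-2} = (P_j - 3 P_{j-1}) / 2.
P_4 = (-3526 - 3(-990)) / 2 = -556/2 = -278
P_3 = (-990 - 3(-278)) / 2 = -156/2 = -78
P_2 = (-278 - 3(-78)) / 2 = -44/2 = -22
P_1 = (-78 - 3(-22)) / 2 = -12/2 = -6
P_0 = (-22 - 3(-6)) / 2 = -4/2 = -2

-2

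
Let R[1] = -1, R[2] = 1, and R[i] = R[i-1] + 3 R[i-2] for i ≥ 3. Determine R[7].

-17

R[3] = 1 + 3·(-1) = -2
R[4] = (-2) + 3·1 = 1
R[5] = 1 + 3·(-2) = -5
R[6] = (-5) + 3·1 = -2
R[7] = (-2) + 3·(-5) = -17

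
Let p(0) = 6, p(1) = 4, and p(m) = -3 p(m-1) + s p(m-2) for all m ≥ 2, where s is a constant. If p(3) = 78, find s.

-3

p(2) = -12 + 6s
p(3) = 36 - 14s
So 36 - 14s = 78, giving s = -3.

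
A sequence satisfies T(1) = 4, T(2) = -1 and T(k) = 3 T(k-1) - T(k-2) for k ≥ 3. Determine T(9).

-2495

T(3) = 3·(-1) - 4 = -7
T(4) = 3·(-7) - (-1) = -20
T(5) = 3·(-20) - (-7) = -53
T(6) = 3·(-53) - (-20) = -139
T(7) = 3·(-139) - (-53) = -364
T(8) = 3·(-364) - (-139) = -953
T(9) = 3·(-953) - (-364) = -2495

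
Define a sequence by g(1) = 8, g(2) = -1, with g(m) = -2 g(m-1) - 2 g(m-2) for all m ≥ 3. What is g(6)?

4

g(3) = -2·(-1) - 2·8 = -14
g(4) = -2·(-14) - 2·(-1) = 30
g(5) = -2·30 - 2·(-14) = -32
g(6) = -2·(-32) - 2·30 = 4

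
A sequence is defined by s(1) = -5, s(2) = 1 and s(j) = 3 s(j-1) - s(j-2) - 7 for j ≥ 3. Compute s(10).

-3653

s(3) = 3*1 - (-5) - 7 = 1
s(4) = 3*1 - 1 - 7 = -5
s(5) = 3*(-5) - 1 - 7 = -23
s(6) = 3*(-23) - (-5) - 7 = -71
s(7) = 3*(-71) - (-23) - 7 = -197
s(8) = 3*(-197) - (-71) - 7 = -527
s(9) = 3*(-527) - (-197) - 7 = -1391
s(10) = 3*(-1391) - (-527) - 7 = -3653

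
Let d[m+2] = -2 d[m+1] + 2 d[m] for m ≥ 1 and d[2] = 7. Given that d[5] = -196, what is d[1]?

Let d[1] = w.
d[3] = -14 + 2w
d[4] = 42 - 4w
d[5] = -112 + 12w
So -112 + 12w = -196, giving w = -7.

-7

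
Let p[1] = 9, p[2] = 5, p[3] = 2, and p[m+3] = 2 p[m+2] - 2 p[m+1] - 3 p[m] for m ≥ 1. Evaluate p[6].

-110

p[4] = 2*2 - 2*5 - 3*9 = -33
p[5] = 2*(-33) - 2*2 - 3*5 = -85
p[6] = 2*(-85) - 2*(-33) - 3*2 = -110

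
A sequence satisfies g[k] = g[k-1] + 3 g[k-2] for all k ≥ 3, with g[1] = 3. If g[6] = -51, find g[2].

-6

Let g[2] = y.
g[3] = 9 + y
g[4] = 9 + 4y
g[5] = 36 + 7y
g[6] = 63 + 19y
So 63 + 19y = -51, giving y = -6.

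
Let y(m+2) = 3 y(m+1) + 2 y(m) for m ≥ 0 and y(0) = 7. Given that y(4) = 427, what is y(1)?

7

Let y(1) = z.
y(2) = 14 + 3z
y(3) = 42 + 11z
y(4) = 154 + 39z
So 154 + 39z = 427, giving z = 7.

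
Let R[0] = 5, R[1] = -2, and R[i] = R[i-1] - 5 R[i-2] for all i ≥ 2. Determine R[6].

-387

R[2] = (-2) - 5·5 = -27
R[3] = (-27) - 5·(-2) = -17
R[4] = (-17) - 5·(-27) = 118
R[5] = 118 - 5·(-17) = 203
R[6] = 203 - 5·118 = -387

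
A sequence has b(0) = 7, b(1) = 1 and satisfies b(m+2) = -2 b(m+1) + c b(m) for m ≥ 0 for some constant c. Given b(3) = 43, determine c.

-3

b(2) = -2 + 7c
b(3) = 4 - 13c
So 4 - 13c = 43, giving c = -3.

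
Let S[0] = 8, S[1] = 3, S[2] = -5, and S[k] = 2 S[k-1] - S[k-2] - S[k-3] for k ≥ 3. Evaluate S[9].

S[3] = 2·(-5) - 3 - 8 = -21
S[4] = 2·(-21) - (-5) - 3 = -40
S[5] = 2·(-40) - (-21) - (-5) = -54
S[6] = 2·(-54) - (-40) - (-21) = -47
S[7] = 2·(-47) - (-54) - (-40) = 0
S[8] = 2·0 - (-47) - (-54) = 101
S[9] = 2·101 - 0 - (-47) = 249

249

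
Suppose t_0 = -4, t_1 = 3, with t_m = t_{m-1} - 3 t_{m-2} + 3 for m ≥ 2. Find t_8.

t_2 = 3 - 3*(-4) + 3 = 18
t_3 = 18 - 3*3 + 3 = 12
t_4 = 12 - 3*18 + 3 = -39
t_5 = (-39) - 3*12 + 3 = -72
t_6 = (-72) - 3*(-39) + 3 = 48
t_7 = 48 - 3*(-72) + 3 = 267
t_8 = 267 - 3*48 + 3 = 126

126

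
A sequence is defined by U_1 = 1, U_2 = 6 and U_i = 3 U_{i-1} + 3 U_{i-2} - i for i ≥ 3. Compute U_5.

253

U_3 = 3(6) + 3(1) - 3 = 18
U_4 = 3(18) + 3(6) - 4 = 68
U_5 = 3(68) + 3(18) - 5 = 253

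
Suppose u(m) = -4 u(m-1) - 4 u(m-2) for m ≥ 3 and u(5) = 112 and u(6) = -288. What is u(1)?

-1

Rearranging, u(m-2) = (u(m) + 4 u(m-1)) / -4.
u(4) = (-288 + 4*112) / -4 = 160/-4 = -40
u(3) = (112 + 4*(-40)) / -4 = -48/-4 = 12
u(2) = (-40 + 4*12) / -4 = 8/-4 = -2
u(1) = (12 + 4*(-2)) / -4 = 4/-4 = -1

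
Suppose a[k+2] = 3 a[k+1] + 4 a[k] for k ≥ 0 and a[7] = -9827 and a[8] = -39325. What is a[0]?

-4

Rearranging, a[k-2] = (a[k] - 3 a[k-1]) / 4.
a[6] = (-39325 - 3(-9827)) / 4 = -9844/4 = -2461
a[5] = (-9827 - 3(-2461)) / 4 = -2444/4 = -611
a[4] = (-2461 - 3(-611)) / 4 = -628/4 = -157
a[3] = (-611 - 3(-157)) / 4 = -140/4 = -35
a[2] = (-157 - 3(-35)) / 4 = -52/4 = -13
a[1] = (-35 - 3(-13)) / 4 = 4/4 = 1
a[0] = (-13 - 3(1)) / 4 = -16/4 = -4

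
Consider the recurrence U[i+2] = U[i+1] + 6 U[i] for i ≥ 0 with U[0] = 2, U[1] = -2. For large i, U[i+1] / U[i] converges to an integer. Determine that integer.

The characteristic equation is r^2 - r - 6 = 0, which factors as (r - 3)(r + 2) = 0.
So the roots are 3 and -2. Since |3| > |-2| and the coefficient of 3^i is non-zero, the ratio tends to 3.

3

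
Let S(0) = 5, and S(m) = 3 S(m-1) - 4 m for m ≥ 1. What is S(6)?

S(1) = 3·5 - 4 = 11
S(2) = 3·11 - 8 = 25
S(3) = 3·25 - 12 = 63
S(4) = 3·63 - 16 = 173
S(5) = 3·173 - 20 = 499
S(6) = 3·499 - 24 = 1473

1473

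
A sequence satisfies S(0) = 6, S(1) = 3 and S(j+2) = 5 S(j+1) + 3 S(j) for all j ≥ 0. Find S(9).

S(2) = 5·3 + 3·6 = 33
S(3) = 5·33 + 3·3 = 174
S(4) = 5·174 + 3·33 = 969
S(5) = 5·969 + 3·174 = 5367
S(6) = 5·5367 + 3·969 = 29742
S(7) = 5·29742 + 3·5367 = 164811
S(8) = 5·164811 + 3·29742 = 913281
S(9) = 5·913281 + 3·164811 = 5060838

5060838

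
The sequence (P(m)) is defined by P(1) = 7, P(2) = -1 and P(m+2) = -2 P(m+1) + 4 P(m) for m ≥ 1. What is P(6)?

P(3) = -2*(-1) + 4*7 = 30
P(4) = -2*30 + 4*(-1) = -64
P(5) = -2*(-64) + 4*30 = 248
P(6) = -2*248 + 4*(-64) = -752

-752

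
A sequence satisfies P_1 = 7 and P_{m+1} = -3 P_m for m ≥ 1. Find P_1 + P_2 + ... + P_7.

3829

P_2 = -3·7 = -21
P_3 = -3·(-21) = 63
P_4 = -3·63 = -189
P_5 = -3·(-189) = 567
P_6 = -3·567 = -1701
P_7 = -3·(-1701) = 5103
Sum = 7 + (-21) + 63 + (-189) + 567 + (-1701) + 5103 = 3829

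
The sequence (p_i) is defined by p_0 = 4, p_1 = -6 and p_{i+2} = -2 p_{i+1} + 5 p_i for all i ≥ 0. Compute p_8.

48308

p_2 = -2·(-6) + 5·4 = 32
p_3 = -2·32 + 5·(-6) = -94
p_4 = -2·(-94) + 5·32 = 348
p_5 = -2·348 + 5·(-94) = -1166
p_6 = -2·(-1166) + 5·348 = 4072
p_7 = -2·4072 + 5·(-1166) = -13974
p_8 = -2·(-13974) + 5·4072 = 48308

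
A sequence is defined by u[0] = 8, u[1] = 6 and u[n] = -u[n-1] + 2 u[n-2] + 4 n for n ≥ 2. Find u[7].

-130

u[2] = -6 + 2*8 + 8 = 18
u[3] = -18 + 2*6 + 12 = 6
u[4] = -6 + 2*18 + 16 = 46
u[5] = -46 + 2*6 + 20 = -14
u[6] = -(-14) + 2*46 + 24 = 130
u[7] = -130 + 2*(-14) + 28 = -130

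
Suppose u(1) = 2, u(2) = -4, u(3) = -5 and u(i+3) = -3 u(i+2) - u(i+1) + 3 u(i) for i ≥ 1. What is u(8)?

u(4) = -3*(-5) - (-4) + 3*2 = 25
u(5) = -3*25 - (-5) + 3*(-4) = -82
u(6) = -3*(-82) - 25 + 3*(-5) = 206
u(7) = -3*206 - (-82) + 3*25 = -461
u(8) = -3*(-461) - 206 + 3*(-82) = 931

931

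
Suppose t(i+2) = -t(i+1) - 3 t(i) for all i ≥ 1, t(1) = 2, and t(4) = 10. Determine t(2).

-2

Let t(2) = x.
t(3) = -6 - x
t(4) = 6 - 2x
So 6 - 2x = 10, giving x = -2.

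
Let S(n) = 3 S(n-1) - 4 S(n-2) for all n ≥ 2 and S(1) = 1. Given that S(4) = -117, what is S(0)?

6

Let S(0) = z.
S(2) = 3 - 4z
S(3) = 5 - 12z
S(4) = 3 - 20z
So 3 - 20z = -117, giving z = 6.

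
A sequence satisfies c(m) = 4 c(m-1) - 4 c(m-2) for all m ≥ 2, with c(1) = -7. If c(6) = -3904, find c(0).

8

Let c(0) = v.
c(2) = -28 - 4v
c(3) = -84 - 16v
c(4) = -224 - 48v
c(5) = -560 - 128v
c(6) = -1344 - 320v
So -1344 - 320v = -3904, giving v = 8.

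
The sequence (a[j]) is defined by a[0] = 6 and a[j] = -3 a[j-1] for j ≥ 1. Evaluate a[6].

4374

a[1] = -3(6) = -18
a[2] = -3(-18) = 54
a[3] = -3(54) = -162
a[4] = -3(-162) = 486
a[5] = -3(486) = -1458
a[6] = -3(-1458) = 4374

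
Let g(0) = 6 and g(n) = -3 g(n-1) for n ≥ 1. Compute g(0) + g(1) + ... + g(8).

g(1) = -3(6) = -18
g(2) = -3(-18) = 54
g(3) = -3(54) = -162
g(4) = -3(-162) = 486
g(5) = -3(486) = -1458
g(6) = -3(-1458) = 4374
g(7) = -3(4374) = -13122
g(8) = -3(-13122) = 39366
Sum = 6 + (-18) + 54 + (-162) + 486 + (-1458) + 4374 + (-13122) + 39366 = 29526

29526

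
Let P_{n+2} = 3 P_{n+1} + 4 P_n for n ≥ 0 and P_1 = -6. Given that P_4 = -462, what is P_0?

Let P_0 = x.
P_2 = -18 + 4x
P_3 = -78 + 12x
P_4 = -306 + 52x
So -306 + 52x = -462, giving x = -3.

-3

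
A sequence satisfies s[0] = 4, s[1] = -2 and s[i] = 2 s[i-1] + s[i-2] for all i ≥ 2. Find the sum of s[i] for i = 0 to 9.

s[2] = 2·(-2) + 4 = 0
s[3] = 2·0 + (-2) = -2
s[4] = 2·(-2) + 0 = -4
s[5] = 2·(-4) + (-2) = -10
s[6] = 2·(-10) + (-4) = -24
s[7] = 2·(-24) + (-10) = -58
s[8] = 2·(-58) + (-24) = -140
s[9] = 2·(-140) + (-58) = -338
Sum = 4 + (-2) + 0 + (-2) + (-4) + (-10) + (-24) + (-58) + (-140) + (-338) = -574

-574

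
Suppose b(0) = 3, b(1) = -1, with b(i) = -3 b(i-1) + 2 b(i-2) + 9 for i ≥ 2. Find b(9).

-104155

b(2) = -3(-1) + 2(3) + 9 = 18
b(3) = -3(18) + 2(-1) + 9 = -47
b(4) = -3(-47) + 2(18) + 9 = 186
b(5) = -3(186) + 2(-47) + 9 = -643
b(6) = -3(-643) + 2(186) + 9 = 2310
b(7) = -3(2310) + 2(-643) + 9 = -8207
b(8) = -3(-8207) + 2(2310) + 9 = 29250
b(9) = -3(29250) + 2(-8207) + 9 = -104155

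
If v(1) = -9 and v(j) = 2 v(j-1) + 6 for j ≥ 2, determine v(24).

-25165830

The fixed point is 6/(1 - 2) = -6, so v(j) + 6 = 2(v(j-1) + 6).
Hence v(j) = -3·2^{j-1} - 6.
v(24) = -3·2^{23} - 6 = -3·8388608 - 6 = -25165830.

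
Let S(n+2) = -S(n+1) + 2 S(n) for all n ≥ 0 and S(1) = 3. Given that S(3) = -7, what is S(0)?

Let S(0) = x.
S(2) = -3 + 2x
S(3) = 9 - 2x
So 9 - 2x = -7, giving x = 8.

8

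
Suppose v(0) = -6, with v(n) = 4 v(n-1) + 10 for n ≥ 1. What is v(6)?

-10926

v(1) = 4*(-6) + 10 = -14
v(2) = 4*(-14) + 10 = -46
v(3) = 4*(-46) + 10 = -174
v(4) = 4*(-174) + 10 = -686
v(5) = 4*(-686) + 10 = -2734
v(6) = 4*(-2734) + 10 = -10926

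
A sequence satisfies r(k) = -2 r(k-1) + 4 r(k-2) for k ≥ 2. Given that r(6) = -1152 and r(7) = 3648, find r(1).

Rearranging, r(k-2) = (r(k) + 2 r(k-1)) / 4.
r(5) = (3648 + 2·(-1152)) / 4 = 1344/4 = 336
r(4) = (-1152 + 2·336) / 4 = -480/4 = -120
r(3) = (336 + 2·(-120)) / 4 = 96/4 = 24
r(2) = (-120 + 2·24) / 4 = -72/4 = -18
r(1) = (24 + 2·(-18)) / 4 = -12/4 = -3

-3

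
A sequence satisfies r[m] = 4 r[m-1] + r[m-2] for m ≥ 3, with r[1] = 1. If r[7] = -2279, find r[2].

-2

Let r[2] = x.
r[3] = 1 + 4x
r[4] = 4 + 17x
r[5] = 17 + 72x
r[6] = 72 + 305x
r[7] = 305 + 1292x
So 305 + 1292x = -2279, giving x = -2.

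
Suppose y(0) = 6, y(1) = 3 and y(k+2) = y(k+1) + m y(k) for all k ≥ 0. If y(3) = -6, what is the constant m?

y(2) = 3 + 6m
y(3) = 3 + 9m
So 3 + 9m = -6, giving m = -1.

-1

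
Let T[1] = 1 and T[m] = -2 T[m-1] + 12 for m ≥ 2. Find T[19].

The fixed point is 12/(1 + 2) = 4, so T[m] - 4 = -2(T[m-1] - 4).
Hence T[m] = -3·(-2)^{m-1} + 4.
T[19] = -3·(-2)^{18} + 4 = -3·262144 + 4 = -786428.

-786428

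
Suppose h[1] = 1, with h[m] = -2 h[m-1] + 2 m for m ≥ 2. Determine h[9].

-22

h[2] = -2(1) + 4 = 2
h[3] = -2(2) + 6 = 2
h[4] = -2(2) + 8 = 4
h[5] = -2(4) + 10 = 2
h[6] = -2(2) + 12 = 8
h[7] = -2(8) + 14 = -2
h[8] = -2(-2) + 16 = 20
h[9] = -2(20) + 18 = -22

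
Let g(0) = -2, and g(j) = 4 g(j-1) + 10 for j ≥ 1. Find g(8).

87378

g(1) = 4·(-2) + 10 = 2
g(2) = 4·2 + 10 = 18
g(3) = 4·18 + 10 = 82
g(4) = 4·82 + 10 = 338
g(5) = 4·338 + 10 = 1362
g(6) = 4·1362 + 10 = 5458
g(7) = 4·5458 + 10 = 21842
g(8) = 4·21842 + 10 = 87378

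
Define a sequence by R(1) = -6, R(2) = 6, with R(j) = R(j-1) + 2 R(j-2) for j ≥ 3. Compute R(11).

R(3) = 6 + 2·(-6) = -6
R(4) = (-6) + 2·6 = 6
R(5) = 6 + 2·(-6) = -6
R(6) = (-6) + 2·6 = 6
R(7) = 6 + 2·(-6) = -6
R(8) = (-6) + 2·6 = 6
R(9) = 6 + 2·(-6) = -6
R(10) = (-6) + 2·6 = 6
R(11) = 6 + 2·(-6) = -6

-6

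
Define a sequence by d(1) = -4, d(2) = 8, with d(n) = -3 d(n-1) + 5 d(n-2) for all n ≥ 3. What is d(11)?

-3979424

d(3) = -3(8) + 5(-4) = -44
d(4) = -3(-44) + 5(8) = 172
d(5) = -3(172) + 5(-44) = -736
d(6) = -3(-736) + 5(172) = 3068
d(7) = -3(3068) + 5(-736) = -12884
d(8) = -3(-12884) + 5(3068) = 53992
d(9) = -3(53992) + 5(-12884) = -226396
d(10) = -3(-226396) + 5(53992) = 949148
d(11) = -3(949148) + 5(-226396) = -3979424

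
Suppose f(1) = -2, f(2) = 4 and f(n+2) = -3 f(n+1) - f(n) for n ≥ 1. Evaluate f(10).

f(3) = -3(4) - (-2) = -10
f(4) = -3(-10) - 4 = 26
f(5) = -3(26) - (-10) = -68
f(6) = -3(-68) - 26 = 178
f(7) = -3(178) - (-68) = -466
f(8) = -3(-466) - 178 = 1220
f(9) = -3(1220) - (-466) = -3194
f(10) = -3(-3194) - 1220 = 8362

8362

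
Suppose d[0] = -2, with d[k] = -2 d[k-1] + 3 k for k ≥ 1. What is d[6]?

d[1] = -2*(-2) + 3 = 7
d[2] = -2*7 + 6 = -8
d[3] = -2*(-8) + 9 = 25
d[4] = -2*25 + 12 = -38
d[5] = -2*(-38) + 15 = 91
d[6] = -2*91 + 18 = -164

-164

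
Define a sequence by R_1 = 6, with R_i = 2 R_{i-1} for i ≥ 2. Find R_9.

1536

R_2 = 2(6) = 12
R_3 = 2(12) = 24
R_4 = 2(24) = 48
R_5 = 2(48) = 96
R_6 = 2(96) = 192
R_7 = 2(192) = 384
R_8 = 2(384) = 768
R_9 = 2(768) = 1536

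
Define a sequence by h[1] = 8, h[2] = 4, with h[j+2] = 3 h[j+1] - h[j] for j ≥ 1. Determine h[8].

h[3] = 3(4) - 8 = 4
h[4] = 3(4) - 4 = 8
h[5] = 3(8) - 4 = 20
h[6] = 3(20) - 8 = 52
h[7] = 3(52) - 20 = 136
h[8] = 3(136) - 52 = 356

356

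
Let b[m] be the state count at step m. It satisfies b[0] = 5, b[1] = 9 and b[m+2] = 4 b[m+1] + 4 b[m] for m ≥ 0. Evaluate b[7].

142144

b[2] = 4*9 + 4*5 = 56
b[3] = 4*56 + 4*9 = 260
b[4] = 4*260 + 4*56 = 1264
b[5] = 4*1264 + 4*260 = 6096
b[6] = 4*6096 + 4*1264 = 29440
b[7] = 4*29440 + 4*6096 = 142144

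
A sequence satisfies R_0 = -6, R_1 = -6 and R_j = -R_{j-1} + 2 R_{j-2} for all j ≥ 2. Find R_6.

-6

R_2 = -(-6) + 2·(-6) = -6
R_3 = -(-6) + 2·(-6) = -6
R_4 = -(-6) + 2·(-6) = -6
R_5 = -(-6) + 2·(-6) = -6
R_6 = -(-6) + 2·(-6) = -6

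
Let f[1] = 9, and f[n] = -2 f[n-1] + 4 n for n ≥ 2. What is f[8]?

f[2] = -2·9 + 8 = -10
f[3] = -2·(-10) + 12 = 32
f[4] = -2·32 + 16 = -48
f[5] = -2·(-48) + 20 = 116
f[6] = -2·116 + 24 = -208
f[7] = -2·(-208) + 28 = 444
f[8] = -2·444 + 32 = -856

-856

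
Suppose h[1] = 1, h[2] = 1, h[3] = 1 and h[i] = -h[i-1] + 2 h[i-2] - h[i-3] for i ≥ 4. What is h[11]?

h[4] = -1 + 2(1) - 1 = 0
h[5] = -0 + 2(1) - 1 = 1
h[6] = -1 + 2(0) - 1 = -2
h[7] = -(-2) + 2(1) - 0 = 4
h[8] = -4 + 2(-2) - 1 = -9
h[9] = -(-9) + 2(4) - (-2) = 19
h[10] = -19 + 2(-9) - 4 = -41
h[11] = -(-41) + 2(19) - (-9) = 88

88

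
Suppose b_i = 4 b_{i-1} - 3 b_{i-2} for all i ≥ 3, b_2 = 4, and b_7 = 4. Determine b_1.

Let b_1 = w.
b_3 = 16 - 3w
b_4 = 52 - 12w
b_5 = 160 - 39w
b_6 = 484 - 120w
b_7 = 1456 - 363w
So 1456 - 363w = 4, giving w = 4.

4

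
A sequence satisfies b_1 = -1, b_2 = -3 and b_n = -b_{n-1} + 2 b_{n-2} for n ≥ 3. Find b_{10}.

-343

b_3 = -(-3) + 2*(-1) = 1
b_4 = -1 + 2*(-3) = -7
b_5 = -(-7) + 2*1 = 9
b_6 = -9 + 2*(-7) = -23
b_7 = -(-23) + 2*9 = 41
b_8 = -41 + 2*(-23) = -87
b_9 = -(-87) + 2*41 = 169
b_{10} = -169 + 2*(-87) = -343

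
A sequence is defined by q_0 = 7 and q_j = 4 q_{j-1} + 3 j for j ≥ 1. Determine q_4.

q_1 = 4*7 + 3 = 31
q_2 = 4*31 + 6 = 130
q_3 = 4*130 + 9 = 529
q_4 = 4*529 + 12 = 2128

2128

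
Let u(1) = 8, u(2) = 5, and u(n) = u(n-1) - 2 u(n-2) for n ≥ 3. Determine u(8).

u(3) = 5 - 2·8 = -11
u(4) = (-11) - 2·5 = -21
u(5) = (-21) - 2·(-11) = 1
u(6) = 1 - 2·(-21) = 43
u(7) = 43 - 2·1 = 41
u(8) = 41 - 2·43 = -45

-45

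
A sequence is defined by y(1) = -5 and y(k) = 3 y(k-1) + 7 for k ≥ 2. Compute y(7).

-1097

y(2) = 3*(-5) + 7 = -8
y(3) = 3*(-8) + 7 = -17
y(4) = 3*(-17) + 7 = -44
y(5) = 3*(-44) + 7 = -125
y(6) = 3*(-125) + 7 = -368
y(7) = 3*(-368) + 7 = -1097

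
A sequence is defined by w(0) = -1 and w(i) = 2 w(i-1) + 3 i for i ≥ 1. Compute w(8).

w(1) = 2·(-1) + 3 = 1
w(2) = 2·1 + 6 = 8
w(3) = 2·8 + 9 = 25
w(4) = 2·25 + 12 = 62
w(5) = 2·62 + 15 = 139
w(6) = 2·139 + 18 = 296
w(7) = 2·296 + 21 = 613
w(8) = 2·613 + 24 = 1250

1250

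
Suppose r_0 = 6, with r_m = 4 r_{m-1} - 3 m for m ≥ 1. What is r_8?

r_1 = 4·6 - 3 = 21
r_2 = 4·21 - 6 = 78
r_3 = 4·78 - 9 = 303
r_4 = 4·303 - 12 = 1200
r_5 = 4·1200 - 15 = 4785
r_6 = 4·4785 - 18 = 19122
r_7 = 4·19122 - 21 = 76467
r_8 = 4·76467 - 24 = 305844

305844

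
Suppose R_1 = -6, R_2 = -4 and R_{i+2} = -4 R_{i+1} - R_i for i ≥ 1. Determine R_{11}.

848534

R_3 = -4·(-4) - (-6) = 22
R_4 = -4·22 - (-4) = -84
R_5 = -4·(-84) - 22 = 314
R_6 = -4·314 - (-84) = -1172
R_7 = -4·(-1172) - 314 = 4374
R_8 = -4·4374 - (-1172) = -16324
R_9 = -4·(-16324) - 4374 = 60922
R_{10} = -4·60922 - (-16324) = -227364
R_{11} = -4·(-227364) - 60922 = 848534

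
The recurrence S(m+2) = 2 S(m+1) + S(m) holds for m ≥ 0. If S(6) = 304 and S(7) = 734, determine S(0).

Rearranging, S(m-2) = S(m) - 2 S(m-1).
S(5) = 734 - 2*304 = 126
S(4) = 304 - 2*126 = 52
S(3) = 126 - 2*52 = 22
S(2) = 52 - 2*22 = 8
S(1) = 22 - 2*8 = 6
S(0) = 8 - 2*6 = -4

-4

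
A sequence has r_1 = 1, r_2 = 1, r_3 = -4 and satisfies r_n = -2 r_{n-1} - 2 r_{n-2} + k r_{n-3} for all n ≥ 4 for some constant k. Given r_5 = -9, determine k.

r_4 = 6 + k
r_5 = -4 - k
So -4 - k = -9, giving k = 5.

5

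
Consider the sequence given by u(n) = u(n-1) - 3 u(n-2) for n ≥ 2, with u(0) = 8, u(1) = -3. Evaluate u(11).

u(2) = (-3) - 3*8 = -27
u(3) = (-27) - 3*(-3) = -18
u(4) = (-18) - 3*(-27) = 63
u(5) = 63 - 3*(-18) = 117
u(6) = 117 - 3*63 = -72
u(7) = (-72) - 3*117 = -423
u(8) = (-423) - 3*(-72) = -207
u(9) = (-207) - 3*(-423) = 1062
u(10) = 1062 - 3*(-207) = 1683
u(11) = 1683 - 3*1062 = -1503

-1503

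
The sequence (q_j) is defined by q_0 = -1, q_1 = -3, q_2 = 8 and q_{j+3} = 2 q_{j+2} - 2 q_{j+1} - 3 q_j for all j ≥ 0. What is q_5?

12

q_3 = 2(8) - 2(-3) - 3(-1) = 25
q_4 = 2(25) - 2(8) - 3(-3) = 43
q_5 = 2(43) - 2(25) - 3(8) = 12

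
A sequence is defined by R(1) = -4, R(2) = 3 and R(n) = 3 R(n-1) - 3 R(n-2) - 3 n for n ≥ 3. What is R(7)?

-246

R(3) = 3(3) - 3(-4) - 9 = 12
R(4) = 3(12) - 3(3) - 12 = 15
R(5) = 3(15) - 3(12) - 15 = -6
R(6) = 3(-6) - 3(15) - 18 = -81
R(7) = 3(-81) - 3(-6) - 21 = -246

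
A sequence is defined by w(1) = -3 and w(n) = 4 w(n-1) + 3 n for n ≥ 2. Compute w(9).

-43701

w(2) = 4(-3) + 6 = -6
w(3) = 4(-6) + 9 = -15
w(4) = 4(-15) + 12 = -48
w(5) = 4(-48) + 15 = -177
w(6) = 4(-177) + 18 = -690
w(7) = 4(-690) + 21 = -2739
w(8) = 4(-2739) + 24 = -10932
w(9) = 4(-10932) + 27 = -43701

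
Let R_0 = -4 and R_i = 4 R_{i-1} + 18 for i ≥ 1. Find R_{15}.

2147483642

The fixed point is 18/(1 - 4) = -6, so R_i + 6 = 4(R_{i-1} + 6).
Hence R_i = 2·4^i - 6.
R_{15} = 2·4^{15} - 6 = 2·1073741824 - 6 = 2147483642.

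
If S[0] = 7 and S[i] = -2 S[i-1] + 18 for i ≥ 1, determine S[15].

The fixed point is 18/(1 + 2) = 6, so S[i] - 6 = -2(S[i-1] - 6).
Hence S[i] = 1·(-2)^i + 6.
S[15] = 1·(-2)^{15} + 6 = 1·-32768 + 6 = -32762.

-32762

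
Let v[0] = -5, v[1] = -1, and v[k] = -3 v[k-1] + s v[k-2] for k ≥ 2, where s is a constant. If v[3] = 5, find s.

v[2] = 3 - 5s
v[3] = -9 + 14s
So -9 + 14s = 5, giving s = 1.

1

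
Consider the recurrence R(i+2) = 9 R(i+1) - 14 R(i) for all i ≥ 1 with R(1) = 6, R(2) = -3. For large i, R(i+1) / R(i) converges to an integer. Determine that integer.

7

The characteristic equation is r^2 - 9r + 14 = 0, which factors as (r - 7)(r - 2) = 0.
So the roots are 7 and 2. Since |7| > |2| and the coefficient of 7^i is non-zero, the ratio tends to 7.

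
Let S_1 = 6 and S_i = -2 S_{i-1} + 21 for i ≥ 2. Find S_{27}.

The fixed point is 21/(1 + 2) = 7, so S_i - 7 = -2(S_{i-1} - 7).
Hence S_i = -1·(-2)^{i-1} + 7.
S_{27} = -1·(-2)^{26} + 7 = -1·67108864 + 7 = -67108857.

-67108857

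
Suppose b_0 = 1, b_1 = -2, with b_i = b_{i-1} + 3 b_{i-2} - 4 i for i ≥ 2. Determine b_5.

b_2 = (-2) + 3*1 - 8 = -7
b_3 = (-7) + 3*(-2) - 12 = -25
b_4 = (-25) + 3*(-7) - 16 = -62
b_5 = (-62) + 3*(-25) - 20 = -157

-157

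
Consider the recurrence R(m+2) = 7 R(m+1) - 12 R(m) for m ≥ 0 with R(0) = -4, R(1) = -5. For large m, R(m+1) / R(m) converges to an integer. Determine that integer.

4

The characteristic equation is r^2 - 7r + 12 = 0, which factors as (r - 4)(r - 3) = 0.
So the roots are 4 and 3. Since |4| > |3| and the coefficient of 4^m is non-zero, the ratio tends to 4.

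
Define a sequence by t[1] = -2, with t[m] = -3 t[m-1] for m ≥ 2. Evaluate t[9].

-13122

t[2] = -3(-2) = 6
t[3] = -3(6) = -18
t[4] = -3(-18) = 54
t[5] = -3(54) = -162
t[6] = -3(-162) = 486
t[7] = -3(486) = -1458
t[8] = -3(-1458) = 4374
t[9] = -3(4374) = -13122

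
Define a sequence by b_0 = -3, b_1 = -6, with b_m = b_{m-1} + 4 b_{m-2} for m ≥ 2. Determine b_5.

b_2 = (-6) + 4(-3) = -18
b_3 = (-18) + 4(-6) = -42
b_4 = (-42) + 4(-18) = -114
b_5 = (-114) + 4(-42) = -282

-282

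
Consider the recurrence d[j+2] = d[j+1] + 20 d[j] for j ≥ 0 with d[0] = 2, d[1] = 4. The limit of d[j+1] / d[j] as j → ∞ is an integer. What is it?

The characteristic equation is r^2 - r - 20 = 0, which factors as (r - 5)(r + 4) = 0.
So the roots are 5 and -4. Since |5| > |-4| and the coefficient of 5^j is non-zero, the ratio tends to 5.

5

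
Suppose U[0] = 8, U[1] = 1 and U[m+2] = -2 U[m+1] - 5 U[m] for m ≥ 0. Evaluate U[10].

15918

U[2] = -2(1) - 5(8) = -42
U[3] = -2(-42) - 5(1) = 79
U[4] = -2(79) - 5(-42) = 52
U[5] = -2(52) - 5(79) = -499
U[6] = -2(-499) - 5(52) = 738
U[7] = -2(738) - 5(-499) = 1019
U[8] = -2(1019) - 5(738) = -5728
U[9] = -2(-5728) - 5(1019) = 6361
U[10] = -2(6361) - 5(-5728) = 15918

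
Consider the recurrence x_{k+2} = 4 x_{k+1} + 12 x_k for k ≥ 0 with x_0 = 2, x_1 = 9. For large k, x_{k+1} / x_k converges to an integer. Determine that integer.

The characteristic equation is r^2 - 4r - 12 = 0, which factors as (r - 6)(r + 2) = 0.
So the roots are 6 and -2. Since |6| > |-2| and the coefficient of 6^k is non-zero, the ratio tends to 6.

6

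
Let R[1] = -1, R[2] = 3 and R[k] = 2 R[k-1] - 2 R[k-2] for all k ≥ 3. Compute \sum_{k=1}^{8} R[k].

-60

R[3] = 2·3 - 2·(-1) = 8
R[4] = 2·8 - 2·3 = 10
R[5] = 2·10 - 2·8 = 4
R[6] = 2·4 - 2·10 = -12
R[7] = 2·(-12) - 2·4 = -32
R[8] = 2·(-32) - 2·(-12) = -40
Sum = (-1) + 3 + 8 + 10 + 4 + (-12) + (-32) + (-40) = -60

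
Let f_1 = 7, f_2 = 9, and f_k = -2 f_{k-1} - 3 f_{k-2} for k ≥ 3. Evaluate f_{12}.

f_3 = -2(9) - 3(7) = -39
f_4 = -2(-39) - 3(9) = 51
f_5 = -2(51) - 3(-39) = 15
f_6 = -2(15) - 3(51) = -183
f_7 = -2(-183) - 3(15) = 321
f_8 = -2(321) - 3(-183) = -93
f_9 = -2(-93) - 3(321) = -777
f_{10} = -2(-777) - 3(-93) = 1833
f_{11} = -2(1833) - 3(-777) = -1335
f_{12} = -2(-1335) - 3(1833) = -2829

-2829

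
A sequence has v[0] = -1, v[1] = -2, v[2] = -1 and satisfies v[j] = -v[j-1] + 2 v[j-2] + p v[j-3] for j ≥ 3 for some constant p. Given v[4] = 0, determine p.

1

v[3] = -3 - p
v[4] = 1 - p
So 1 - p = 0, giving p = 1.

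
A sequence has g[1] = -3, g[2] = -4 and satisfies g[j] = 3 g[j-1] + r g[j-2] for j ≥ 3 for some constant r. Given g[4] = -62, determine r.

2

g[3] = -12 - 3r
g[4] = -36 - 13r
So -36 - 13r = -62, giving r = 2.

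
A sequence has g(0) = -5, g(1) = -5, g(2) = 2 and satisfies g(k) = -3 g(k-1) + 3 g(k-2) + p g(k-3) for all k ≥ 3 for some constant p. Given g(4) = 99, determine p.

3

g(3) = -21 - 5p
g(4) = 69 + 10p
So 69 + 10p = 99, giving p = 3.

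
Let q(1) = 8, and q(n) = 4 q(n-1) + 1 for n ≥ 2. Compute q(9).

546133

q(2) = 4(8) + 1 = 33
q(3) = 4(33) + 1 = 133
q(4) = 4(133) + 1 = 533
q(5) = 4(533) + 1 = 2133
q(6) = 4(2133) + 1 = 8533
q(7) = 4(8533) + 1 = 34133
q(8) = 4(34133) + 1 = 136533
q(9) = 4(136533) + 1 = 546133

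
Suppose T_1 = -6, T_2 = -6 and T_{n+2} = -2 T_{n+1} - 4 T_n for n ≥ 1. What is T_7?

-384

T_3 = -2*(-6) - 4*(-6) = 36
T_4 = -2*36 - 4*(-6) = -48
T_5 = -2*(-48) - 4*36 = -48
T_6 = -2*(-48) - 4*(-48) = 288
T_7 = -2*288 - 4*(-48) = -384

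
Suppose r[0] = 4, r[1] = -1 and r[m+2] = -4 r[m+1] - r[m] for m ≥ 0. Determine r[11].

40545

r[2] = -4(-1) - 4 = 0
r[3] = -4(0) - (-1) = 1
r[4] = -4(1) - 0 = -4
r[5] = -4(-4) - 1 = 15
r[6] = -4(15) - (-4) = -56
r[7] = -4(-56) - 15 = 209
r[8] = -4(209) - (-56) = -780
r[9] = -4(-780) - 209 = 2911
r[10] = -4(2911) - (-780) = -10864
r[11] = -4(-10864) - 2911 = 40545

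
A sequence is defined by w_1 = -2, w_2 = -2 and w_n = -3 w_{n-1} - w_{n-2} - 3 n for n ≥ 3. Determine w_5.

w_3 = -3(-2) - (-2) - 9 = -1
w_4 = -3(-1) - (-2) - 12 = -7
w_5 = -3(-7) - (-1) - 15 = 7

7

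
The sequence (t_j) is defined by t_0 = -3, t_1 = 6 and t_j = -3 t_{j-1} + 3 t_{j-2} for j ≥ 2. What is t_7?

t_2 = -3(6) + 3(-3) = -27
t_3 = -3(-27) + 3(6) = 99
t_4 = -3(99) + 3(-27) = -378
t_5 = -3(-378) + 3(99) = 1431
t_6 = -3(1431) + 3(-378) = -5427
t_7 = -3(-5427) + 3(1431) = 20574

20574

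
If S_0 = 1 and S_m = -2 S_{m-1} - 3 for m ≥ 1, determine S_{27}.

-268435457

The fixed point is -3/(1 + 2) = -1, so S_m + 1 = -2(S_{m-1} + 1).
Hence S_m = 2·(-2)^m - 1.
S_{27} = 2·(-2)^{27} - 1 = 2·-134217728 - 1 = -268435457.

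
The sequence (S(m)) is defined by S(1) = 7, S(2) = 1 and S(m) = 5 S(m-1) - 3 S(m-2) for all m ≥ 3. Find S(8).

-29387

S(3) = 5(1) - 3(7) = -16
S(4) = 5(-16) - 3(1) = -83
S(5) = 5(-83) - 3(-16) = -367
S(6) = 5(-367) - 3(-83) = -1586
S(7) = 5(-1586) - 3(-367) = -6829
S(8) = 5(-6829) - 3(-1586) = -29387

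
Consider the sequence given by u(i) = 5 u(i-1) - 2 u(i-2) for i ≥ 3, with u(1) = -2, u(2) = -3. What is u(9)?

u(3) = 5·(-3) - 2·(-2) = -11
u(4) = 5·(-11) - 2·(-3) = -49
u(5) = 5·(-49) - 2·(-11) = -223
u(6) = 5·(-223) - 2·(-49) = -1017
u(7) = 5·(-1017) - 2·(-223) = -4639
u(8) = 5·(-4639) - 2·(-1017) = -21161
u(9) = 5·(-21161) - 2·(-4639) = -96527

-96527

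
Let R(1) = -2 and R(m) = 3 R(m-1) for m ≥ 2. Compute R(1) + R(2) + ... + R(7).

-2186

R(2) = 3·(-2) = -6
R(3) = 3·(-6) = -18
R(4) = 3·(-18) = -54
R(5) = 3·(-54) = -162
R(6) = 3·(-162) = -486
R(7) = 3·(-486) = -1458
Sum = (-2) + (-6) + (-18) + (-54) + (-162) + (-486) + (-1458) = -2186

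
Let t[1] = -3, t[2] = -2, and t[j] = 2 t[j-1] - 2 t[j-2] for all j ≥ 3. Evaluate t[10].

t[3] = 2·(-2) - 2·(-3) = 2
t[4] = 2·2 - 2·(-2) = 8
t[5] = 2·8 - 2·2 = 12
t[6] = 2·12 - 2·8 = 8
t[7] = 2·8 - 2·12 = -8
t[8] = 2·(-8) - 2·8 = -32
t[9] = 2·(-32) - 2·(-8) = -48
t[10] = 2·(-48) - 2·(-32) = -32

-32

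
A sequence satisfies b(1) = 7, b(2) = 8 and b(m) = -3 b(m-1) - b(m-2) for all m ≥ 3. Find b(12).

b(3) = -3(8) - 7 = -31
b(4) = -3(-31) - 8 = 85
b(5) = -3(85) - (-31) = -224
b(6) = -3(-224) - 85 = 587
b(7) = -3(587) - (-224) = -1537
b(8) = -3(-1537) - 587 = 4024
b(9) = -3(4024) - (-1537) = -10535
b(10) = -3(-10535) - 4024 = 27581
b(11) = -3(27581) - (-10535) = -72208
b(12) = -3(-72208) - 27581 = 189043

189043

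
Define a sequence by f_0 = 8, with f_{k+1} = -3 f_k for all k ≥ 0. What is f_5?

-1944

f_1 = -3(8) = -24
f_2 = -3(-24) = 72
f_3 = -3(72) = -216
f_4 = -3(-216) = 648
f_5 = -3(648) = -1944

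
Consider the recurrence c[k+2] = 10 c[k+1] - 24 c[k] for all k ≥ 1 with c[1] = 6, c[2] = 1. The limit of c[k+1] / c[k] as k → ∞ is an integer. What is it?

6

The characteristic equation is r^2 - 10r + 24 = 0, which factors as (r - 6)(r - 4) = 0.
So the roots are 6 and 4. Since |6| > |4| and the coefficient of 6^k is non-zero, the ratio tends to 6.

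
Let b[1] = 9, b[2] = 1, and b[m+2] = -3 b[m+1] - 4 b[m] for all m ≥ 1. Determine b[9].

3369

b[3] = -3(1) - 4(9) = -39
b[4] = -3(-39) - 4(1) = 113
b[5] = -3(113) - 4(-39) = -183
b[6] = -3(-183) - 4(113) = 97
b[7] = -3(97) - 4(-183) = 441
b[8] = -3(441) - 4(97) = -1711
b[9] = -3(-1711) - 4(441) = 3369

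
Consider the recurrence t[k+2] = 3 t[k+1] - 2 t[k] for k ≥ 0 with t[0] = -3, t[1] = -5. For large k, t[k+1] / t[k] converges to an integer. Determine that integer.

2

The characteristic equation is r^2 - 3r + 2 = 0, which factors as (r - 2)(r - 1) = 0.
So the roots are 2 and 1. Since |2| > |1| and the coefficient of 2^k is non-zero, the ratio tends to 2.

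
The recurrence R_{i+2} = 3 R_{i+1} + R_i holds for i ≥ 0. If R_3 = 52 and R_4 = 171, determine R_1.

7

Rearranging, R_{i-2} = R_i - 3 R_{i-1}.
R_2 = 171 - 3·52 = 15
R_1 = 52 - 3·15 = 7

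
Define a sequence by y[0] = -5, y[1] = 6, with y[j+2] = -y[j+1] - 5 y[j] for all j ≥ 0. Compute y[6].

-61

y[2] = -6 - 5(-5) = 19
y[3] = -19 - 5(6) = -49
y[4] = -(-49) - 5(19) = -46
y[5] = -(-46) - 5(-49) = 291
y[6] = -291 - 5(-46) = -61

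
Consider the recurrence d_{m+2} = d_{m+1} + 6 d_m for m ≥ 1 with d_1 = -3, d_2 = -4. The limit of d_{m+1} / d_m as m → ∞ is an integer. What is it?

The characteristic equation is r^2 - r - 6 = 0, which factors as (r - 3)(r + 2) = 0.
So the roots are 3 and -2. Since |3| > |-2| and the coefficient of 3^m is non-zero, the ratio tends to 3.

3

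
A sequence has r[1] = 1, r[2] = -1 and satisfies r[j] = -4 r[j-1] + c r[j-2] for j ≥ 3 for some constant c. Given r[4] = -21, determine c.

r[3] = 4 + c
r[4] = -16 - 5c
So -16 - 5c = -21, giving c = 1.

1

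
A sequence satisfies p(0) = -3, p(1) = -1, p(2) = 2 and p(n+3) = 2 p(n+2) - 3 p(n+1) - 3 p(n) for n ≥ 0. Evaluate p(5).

p(3) = 2*2 - 3*(-1) - 3*(-3) = 16
p(4) = 2*16 - 3*2 - 3*(-1) = 29
p(5) = 2*29 - 3*16 - 3*2 = 4

4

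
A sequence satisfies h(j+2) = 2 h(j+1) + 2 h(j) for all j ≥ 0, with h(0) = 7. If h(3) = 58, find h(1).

Let h(1) = w.
h(2) = 14 + 2w
h(3) = 28 + 6w
So 28 + 6w = 58, giving w = 5.

5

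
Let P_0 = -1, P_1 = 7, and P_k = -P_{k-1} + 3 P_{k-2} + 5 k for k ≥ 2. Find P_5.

149

P_2 = -7 + 3·(-1) + 10 = 0
P_3 = -0 + 3·7 + 15 = 36
P_4 = -36 + 3·0 + 20 = -16
P_5 = -(-16) + 3·36 + 25 = 149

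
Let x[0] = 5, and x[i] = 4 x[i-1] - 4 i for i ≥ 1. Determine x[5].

3308

x[1] = 4*5 - 4 = 16
x[2] = 4*16 - 8 = 56
x[3] = 4*56 - 12 = 212
x[4] = 4*212 - 16 = 832
x[5] = 4*832 - 20 = 3308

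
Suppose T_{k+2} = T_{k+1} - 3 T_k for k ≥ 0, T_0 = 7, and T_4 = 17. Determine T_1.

Let T_1 = y.
T_2 = -21 + y
T_3 = -21 - 2y
T_4 = 42 - 5y
So 42 - 5y = 17, giving y = 5.

5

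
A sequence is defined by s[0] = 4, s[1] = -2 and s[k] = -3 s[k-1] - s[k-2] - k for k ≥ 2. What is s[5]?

-1

s[2] = -3(-2) - 4 - 2 = 0
s[3] = -3(0) - (-2) - 3 = -1
s[4] = -3(-1) - 0 - 4 = -1
s[5] = -3(-1) - (-1) - 5 = -1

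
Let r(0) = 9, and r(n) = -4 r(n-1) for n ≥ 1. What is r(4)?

r(1) = -4*9 = -36
r(2) = -4*(-36) = 144
r(3) = -4*144 = -576
r(4) = -4*(-576) = 2304

2304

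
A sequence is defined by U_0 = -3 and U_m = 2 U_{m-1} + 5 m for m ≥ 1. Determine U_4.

U_1 = 2(-3) + 5 = -1
U_2 = 2(-1) + 10 = 8
U_3 = 2(8) + 15 = 31
U_4 = 2(31) + 20 = 82

82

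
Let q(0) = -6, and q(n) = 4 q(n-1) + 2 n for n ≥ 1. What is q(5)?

q(1) = 4*(-6) + 2 = -22
q(2) = 4*(-22) + 4 = -84
q(3) = 4*(-84) + 6 = -330
q(4) = 4*(-330) + 8 = -1312
q(5) = 4*(-1312) + 10 = -5238

-5238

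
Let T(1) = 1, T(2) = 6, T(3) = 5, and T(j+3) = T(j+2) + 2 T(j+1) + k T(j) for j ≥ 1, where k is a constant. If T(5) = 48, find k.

3

T(4) = 17 + k
T(5) = 27 + 7k
So 27 + 7k = 48, giving k = 3.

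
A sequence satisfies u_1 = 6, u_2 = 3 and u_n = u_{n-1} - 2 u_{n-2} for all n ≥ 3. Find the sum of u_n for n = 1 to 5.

u_3 = 3 - 2*6 = -9
u_4 = (-9) - 2*3 = -15
u_5 = (-15) - 2*(-9) = 3
Sum = 6 + 3 + (-9) + (-15) + 3 = -12

-12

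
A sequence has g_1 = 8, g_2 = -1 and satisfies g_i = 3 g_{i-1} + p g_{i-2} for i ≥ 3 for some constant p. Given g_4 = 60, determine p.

3

g_3 = -3 + 8p
g_4 = -9 + 23p
So -9 + 23p = 60, giving p = 3.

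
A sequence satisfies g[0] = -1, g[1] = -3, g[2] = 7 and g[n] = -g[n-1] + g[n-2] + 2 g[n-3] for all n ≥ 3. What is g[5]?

g[3] = -7 + (-3) + 2·(-1) = -12
g[4] = -(-12) + 7 + 2·(-3) = 13
g[5] = -13 + (-12) + 2·7 = -11

-11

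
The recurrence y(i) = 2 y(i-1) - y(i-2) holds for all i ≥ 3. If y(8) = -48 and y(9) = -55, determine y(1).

Rearranging, y(i-2) = -(y(i) - 2 y(i-1)).
y(7) = -(-55 - 2(-48)) = -41
y(6) = -(-48 - 2(-41)) = -34
y(5) = -(-41 - 2(-34)) = -27
y(4) = -(-34 - 2(-27)) = -20
y(3) = -(-27 - 2(-20)) = -13
y(2) = -(-20 - 2(-13)) = -6
y(1) = -(-13 - 2(-6)) = 1

1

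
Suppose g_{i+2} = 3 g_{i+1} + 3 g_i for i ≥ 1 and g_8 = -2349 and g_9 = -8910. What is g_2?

3

Rearranging, g_{i-2} = (g_i - 3 g_{i-1}) / 3.
g_7 = (-8910 - 3*(-2349)) / 3 = -1863/3 = -621
g_6 = (-2349 - 3*(-621)) / 3 = -486/3 = -162
g_5 = (-621 - 3*(-162)) / 3 = -135/3 = -45
g_4 = (-162 - 3*(-45)) / 3 = -27/3 = -9
g_3 = (-45 - 3*(-9)) / 3 = -18/3 = -6
g_2 = (-9 - 3*(-6)) / 3 = 9/3 = 3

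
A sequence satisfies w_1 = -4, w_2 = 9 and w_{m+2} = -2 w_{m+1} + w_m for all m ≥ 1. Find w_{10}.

w_3 = -2(9) + (-4) = -22
w_4 = -2(-22) + 9 = 53
w_5 = -2(53) + (-22) = -128
w_6 = -2(-128) + 53 = 309
w_7 = -2(309) + (-128) = -746
w_8 = -2(-746) + 309 = 1801
w_9 = -2(1801) + (-746) = -4348
w_{10} = -2(-4348) + 1801 = 10497

10497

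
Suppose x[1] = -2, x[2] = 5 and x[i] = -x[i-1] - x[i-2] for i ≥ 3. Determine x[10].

x[3] = -5 - (-2) = -3
x[4] = -(-3) - 5 = -2
x[5] = -(-2) - (-3) = 5
x[6] = -5 - (-2) = -3
x[7] = -(-3) - 5 = -2
x[8] = -(-2) - (-3) = 5
x[9] = -5 - (-2) = -3
x[10] = -(-3) - 5 = -2

-2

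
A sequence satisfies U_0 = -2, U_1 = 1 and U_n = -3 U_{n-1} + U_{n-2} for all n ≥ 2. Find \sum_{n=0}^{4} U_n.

U_2 = -3·1 + (-2) = -5
U_3 = -3·(-5) + 1 = 16
U_4 = -3·16 + (-5) = -53
Sum = (-2) + 1 + (-5) + 16 + (-53) = -43

-43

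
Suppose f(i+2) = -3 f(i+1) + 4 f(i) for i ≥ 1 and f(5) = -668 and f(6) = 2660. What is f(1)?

-5

Rearranging, f(i-2) = (f(i) + 3 f(i-1)) / 4.
f(4) = (2660 + 3(-668)) / 4 = 656/4 = 164
f(3) = (-668 + 3(164)) / 4 = -176/4 = -44
f(2) = (164 + 3(-44)) / 4 = 32/4 = 8
f(1) = (-44 + 3(8)) / 4 = -20/4 = -5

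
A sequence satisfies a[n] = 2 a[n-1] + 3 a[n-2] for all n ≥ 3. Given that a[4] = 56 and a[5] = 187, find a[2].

Rearranging, a[n-2] = (a[n] - 2 a[n-1]) / 3.
a[3] = (187 - 2*56) / 3 = 75/3 = 25
a[2] = (56 - 2*25) / 3 = 6/3 = 2

2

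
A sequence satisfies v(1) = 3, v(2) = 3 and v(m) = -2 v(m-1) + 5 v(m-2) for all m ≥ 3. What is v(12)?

v(3) = -2*3 + 5*3 = 9
v(4) = -2*9 + 5*3 = -3
v(5) = -2*(-3) + 5*9 = 51
v(6) = -2*51 + 5*(-3) = -117
v(7) = -2*(-117) + 5*51 = 489
v(8) = -2*489 + 5*(-117) = -1563
v(9) = -2*(-1563) + 5*489 = 5571
v(10) = -2*5571 + 5*(-1563) = -18957
v(11) = -2*(-18957) + 5*5571 = 65769
v(12) = -2*65769 + 5*(-18957) = -226323

-226323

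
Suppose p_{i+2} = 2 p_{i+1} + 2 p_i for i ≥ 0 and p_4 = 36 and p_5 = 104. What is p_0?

Rearranging, p_{i-2} = (p_i - 2 p_{i-1}) / 2.
p_3 = (104 - 2·36) / 2 = 32/2 = 16
p_2 = (36 - 2·16) / 2 = 4/2 = 2
p_1 = (16 - 2·2) / 2 = 12/2 = 6
p_0 = (2 - 2·6) / 2 = -10/2 = -5

-5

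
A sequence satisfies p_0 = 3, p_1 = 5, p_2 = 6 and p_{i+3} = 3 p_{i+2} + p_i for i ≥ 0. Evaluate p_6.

p_3 = 3(6) + 3 = 21
p_4 = 3(21) + 5 = 68
p_5 = 3(68) + 6 = 210
p_6 = 3(210) + 21 = 651

651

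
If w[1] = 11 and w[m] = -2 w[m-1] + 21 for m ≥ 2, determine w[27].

The fixed point is 21/(1 + 2) = 7, so w[m] - 7 = -2(w[m-1] - 7).
Hence w[m] = 4·(-2)^{m-1} + 7.
w[27] = 4·(-2)^{26} + 7 = 4·67108864 + 7 = 268435463.

268435463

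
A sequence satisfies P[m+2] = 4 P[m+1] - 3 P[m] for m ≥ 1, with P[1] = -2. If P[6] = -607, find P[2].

-7

Let P[2] = v.
P[3] = 6 + 4v
P[4] = 24 + 13v
P[5] = 78 + 40v
P[6] = 240 + 121v
So 240 + 121v = -607, giving v = -7.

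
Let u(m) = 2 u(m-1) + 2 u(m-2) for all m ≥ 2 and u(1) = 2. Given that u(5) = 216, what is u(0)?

4

Let u(0) = x.
u(2) = 4 + 2x
u(3) = 12 + 4x
u(4) = 32 + 12x
u(5) = 88 + 32x
So 88 + 32x = 216, giving x = 4.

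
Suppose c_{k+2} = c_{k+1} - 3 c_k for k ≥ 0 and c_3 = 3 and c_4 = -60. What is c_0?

Rearranging, c_{k-2} = (c_k - c_{k-1}) / -3.
c_2 = (-60 - 3) / -3 = -63/-3 = 21
c_1 = (3 - 21) / -3 = -18/-3 = 6
c_0 = (21 - 6) / -3 = 15/-3 = -5

-5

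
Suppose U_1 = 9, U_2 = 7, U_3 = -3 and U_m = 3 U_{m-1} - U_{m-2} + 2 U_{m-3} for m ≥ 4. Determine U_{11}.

11619

U_4 = 3(-3) - 7 + 2(9) = 2
U_5 = 3(2) - (-3) + 2(7) = 23
U_6 = 3(23) - 2 + 2(-3) = 61
U_7 = 3(61) - 23 + 2(2) = 164
U_8 = 3(164) - 61 + 2(23) = 477
U_9 = 3(477) - 164 + 2(61) = 1389
U_{10} = 3(1389) - 477 + 2(164) = 4018
U_{11} = 3(4018) - 1389 + 2(477) = 11619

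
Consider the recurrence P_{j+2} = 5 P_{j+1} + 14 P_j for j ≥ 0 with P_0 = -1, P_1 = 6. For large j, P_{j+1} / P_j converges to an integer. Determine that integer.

7

The characteristic equation is r^2 - 5r - 14 = 0, which factors as (r - 7)(r + 2) = 0.
So the roots are 7 and -2. Since |7| > |-2| and the coefficient of 7^j is non-zero, the ratio tends to 7.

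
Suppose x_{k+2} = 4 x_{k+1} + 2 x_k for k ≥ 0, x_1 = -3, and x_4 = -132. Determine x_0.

3

Let x_0 = w.
x_2 = -12 + 2w
x_3 = -54 + 8w
x_4 = -240 + 36w
So -240 + 36w = -132, giving w = 3.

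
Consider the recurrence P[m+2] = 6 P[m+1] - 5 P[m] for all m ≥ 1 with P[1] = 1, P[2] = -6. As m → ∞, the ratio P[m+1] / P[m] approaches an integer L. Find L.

5

The characteristic equation is r^2 - 6r + 5 = 0, which factors as (r - 5)(r - 1) = 0.
So the roots are 5 and 1. Since |5| > |1| and the coefficient of 5^m is non-zero, the ratio tends to 5.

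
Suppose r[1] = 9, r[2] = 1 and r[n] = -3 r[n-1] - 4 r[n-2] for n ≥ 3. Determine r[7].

441

r[3] = -3·1 - 4·9 = -39
r[4] = -3·(-39) - 4·1 = 113
r[5] = -3·113 - 4·(-39) = -183
r[6] = -3·(-183) - 4·113 = 97
r[7] = -3·97 - 4·(-183) = 441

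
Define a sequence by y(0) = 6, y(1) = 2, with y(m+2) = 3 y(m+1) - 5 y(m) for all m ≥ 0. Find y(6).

y(2) = 3·2 - 5·6 = -24
y(3) = 3·(-24) - 5·2 = -82
y(4) = 3·(-82) - 5·(-24) = -126
y(5) = 3·(-126) - 5·(-82) = 32
y(6) = 3·32 - 5·(-126) = 726

726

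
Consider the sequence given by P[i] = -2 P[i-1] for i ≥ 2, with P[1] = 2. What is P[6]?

-64

P[2] = -2*2 = -4
P[3] = -2*(-4) = 8
P[4] = -2*8 = -16
P[5] = -2*(-16) = 32
P[6] = -2*32 = -64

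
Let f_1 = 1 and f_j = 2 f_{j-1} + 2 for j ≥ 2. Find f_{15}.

The fixed point is 2/(1 - 2) = -2, so f_j + 2 = 2(f_{j-1} + 2).
Hence f_j = 3·2^{j-1} - 2.
f_{15} = 3·2^{14} - 2 = 3·16384 - 2 = 49150.

49150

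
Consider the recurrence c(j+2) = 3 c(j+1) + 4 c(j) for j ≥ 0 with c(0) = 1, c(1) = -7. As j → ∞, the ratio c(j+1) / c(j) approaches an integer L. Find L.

The characteristic equation is r^2 - 3r - 4 = 0, which factors as (r - 4)(r + 1) = 0.
So the roots are 4 and -1. Since |4| > |-1| and the coefficient of 4^j is non-zero, the ratio tends to 4.

4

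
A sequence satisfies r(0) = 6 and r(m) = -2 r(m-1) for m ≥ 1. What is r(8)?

r(1) = -2*6 = -12
r(2) = -2*(-12) = 24
r(3) = -2*24 = -48
r(4) = -2*(-48) = 96
r(5) = -2*96 = -192
r(6) = -2*(-192) = 384
r(7) = -2*384 = -768
r(8) = -2*(-768) = 1536

1536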